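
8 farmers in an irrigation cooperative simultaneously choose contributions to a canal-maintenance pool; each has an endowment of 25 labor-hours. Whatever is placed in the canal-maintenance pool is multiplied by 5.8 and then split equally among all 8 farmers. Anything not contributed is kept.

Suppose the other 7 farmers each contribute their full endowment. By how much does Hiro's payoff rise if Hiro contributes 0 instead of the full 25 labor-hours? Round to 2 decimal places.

Switching from a contribution of 25 to 0 lets Hiro keep an extra 25 labor-hours, but lowers the canal-maintenance pool by 25, which costs Hiro their own share of that drop: 5.8/8 × 25 = 18.12.
Net gain = 25 − 18.12 = 6.88. The private return per contributed unit (0.7250) is below 1, so free-riding is indeed the best response regardless of what the others do.

6.88 labor-hours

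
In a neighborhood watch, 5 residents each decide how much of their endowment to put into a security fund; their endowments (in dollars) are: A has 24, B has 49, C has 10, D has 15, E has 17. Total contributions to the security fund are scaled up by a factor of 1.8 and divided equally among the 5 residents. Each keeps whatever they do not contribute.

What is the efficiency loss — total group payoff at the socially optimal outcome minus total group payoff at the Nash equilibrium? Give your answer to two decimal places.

92.00 dollars

The private return per contributed unit is 1.8/5 = 0.3600 < 1 for every player regardless of endowment, so the Nash equilibrium is zero contribution and the group total is Σ E_j = 24 + 49 + 10 + 15 + 17 = 115.
Each contributed unit returns 1.800 to the group, so the social optimum is full contribution by everyone: group total = 1.800 × 115 = 207.00.
Efficiency loss = (1.800 − 1) × 115 = 92.00.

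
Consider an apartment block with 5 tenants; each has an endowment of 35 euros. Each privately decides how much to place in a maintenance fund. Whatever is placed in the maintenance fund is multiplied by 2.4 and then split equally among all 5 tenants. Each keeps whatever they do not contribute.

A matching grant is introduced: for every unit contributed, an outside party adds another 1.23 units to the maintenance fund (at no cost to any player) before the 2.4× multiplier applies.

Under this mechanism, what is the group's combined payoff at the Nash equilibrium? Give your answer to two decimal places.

936.60 euros

The effective private return per unit is now 2.4 × 2.23 / 5 = 1.0704 > 1, so every player's dominant strategy flips to full contribution.
At the Nash equilibrium everyone contributes 35. Group total payoff = 2.4 × 2.23 × 175 = 936.60.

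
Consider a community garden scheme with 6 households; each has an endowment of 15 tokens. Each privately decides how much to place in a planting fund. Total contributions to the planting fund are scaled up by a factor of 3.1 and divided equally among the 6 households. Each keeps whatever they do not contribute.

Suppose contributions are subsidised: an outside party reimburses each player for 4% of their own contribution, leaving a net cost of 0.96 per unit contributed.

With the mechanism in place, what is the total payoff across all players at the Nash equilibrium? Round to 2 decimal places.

90.00 tokens

With the mechanism, a contributed unit returns (3.1/6) / 0.96 = 0.5382 per unit of net cost — still below 1 — so contributing 0 remains dominant for every player.
Everyone keeps their endowment and the group total is 6 × 15 = 90.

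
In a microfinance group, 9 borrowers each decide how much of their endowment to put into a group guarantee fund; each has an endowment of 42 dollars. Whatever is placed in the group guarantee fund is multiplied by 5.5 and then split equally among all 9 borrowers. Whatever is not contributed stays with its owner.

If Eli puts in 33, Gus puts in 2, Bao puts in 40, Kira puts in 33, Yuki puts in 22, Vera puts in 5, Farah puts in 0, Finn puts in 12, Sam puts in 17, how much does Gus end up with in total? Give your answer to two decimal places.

140.22 dollars

Total contributed: 33 + 2 + 40 + 33 + 22 + 5 + 0 + 12 + 17 = 164.
Each receives 5.5 × 164 / 9 = 100.22 from the group guarantee fund.
Gus keeps 42 − 2 = 40, so Gus's payoff is 40 + 100.22 = 140.22.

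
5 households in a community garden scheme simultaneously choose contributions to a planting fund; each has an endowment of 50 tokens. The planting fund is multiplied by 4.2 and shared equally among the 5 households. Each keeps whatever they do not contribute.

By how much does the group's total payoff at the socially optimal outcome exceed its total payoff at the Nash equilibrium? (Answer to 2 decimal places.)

Each contributed unit returns 4.2/5 = 0.8400 to its contributor — below 1 — so contributing 0 is dominant for every player. At the Nash equilibrium everyone keeps their 50, and the group total is 5 × 50 = 250.
Each contributed unit returns 4.200 to the group as a whole (0.8400 to each of 5 players), which exceeds 1, so the social optimum is full contribution: group total = 4.200 × 250 = 1050.00.
Efficiency loss = 1050.00 − 250 = 800.00.

800.00 tokens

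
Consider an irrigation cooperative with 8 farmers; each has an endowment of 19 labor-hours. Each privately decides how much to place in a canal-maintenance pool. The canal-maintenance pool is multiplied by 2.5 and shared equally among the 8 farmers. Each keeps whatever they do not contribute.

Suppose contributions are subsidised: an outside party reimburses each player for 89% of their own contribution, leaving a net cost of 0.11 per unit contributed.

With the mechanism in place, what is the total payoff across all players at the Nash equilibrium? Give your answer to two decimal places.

The effective private return per unit is now (2.5/8) / 0.11 = 2.8409 > 1, so every player's dominant strategy flips to full contribution.
At the Nash equilibrium everyone contributes 19. Group total payoff = 8 × (19 × 0.89 + 2.5 × 19) = 515.28.

515.28 labor-hours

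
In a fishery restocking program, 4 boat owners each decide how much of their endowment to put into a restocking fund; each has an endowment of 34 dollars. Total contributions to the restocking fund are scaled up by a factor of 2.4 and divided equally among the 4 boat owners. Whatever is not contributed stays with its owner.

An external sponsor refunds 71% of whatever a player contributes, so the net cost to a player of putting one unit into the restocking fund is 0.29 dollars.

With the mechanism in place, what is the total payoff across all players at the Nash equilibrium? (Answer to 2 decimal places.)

Under the mechanism each unit contributed yields (2.4/4) / 0.29 = 2.0690 back to its contributor per unit of net cost, which exceeds 1, making full contribution the dominant choice for everyone.
So the Nash equilibrium is full contribution by all 4; the group earns 4 × (34 × 0.71 + 2.4 × 34) = 422.96.

422.96 dollars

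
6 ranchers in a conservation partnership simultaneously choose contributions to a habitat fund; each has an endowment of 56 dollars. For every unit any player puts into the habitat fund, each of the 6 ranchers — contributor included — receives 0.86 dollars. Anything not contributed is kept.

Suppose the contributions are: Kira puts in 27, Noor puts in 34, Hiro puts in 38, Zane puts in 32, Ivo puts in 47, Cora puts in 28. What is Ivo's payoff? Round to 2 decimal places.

186.16 dollars

Total contributed: 27 + 34 + 38 + 32 + 47 + 28 = 206.
Each receives 0.86 × 206 = 177.16 from the habitat fund.
Ivo keeps 56 − 47 = 9, so Ivo's payoff is 9 + 177.16 = 186.16.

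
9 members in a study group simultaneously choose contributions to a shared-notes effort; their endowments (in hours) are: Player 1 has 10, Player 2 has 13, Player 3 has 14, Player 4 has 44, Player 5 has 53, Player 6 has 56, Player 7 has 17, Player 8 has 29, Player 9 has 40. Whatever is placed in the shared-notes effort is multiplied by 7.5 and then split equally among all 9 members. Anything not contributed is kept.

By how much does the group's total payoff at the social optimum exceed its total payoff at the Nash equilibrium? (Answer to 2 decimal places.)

1794.00 hours

The private return per contributed unit is 7.5/9 = 0.8333 < 1 for every player regardless of endowment, so the Nash equilibrium is zero contribution and the group total is Σ E_j = 10 + 13 + 14 + 44 + 53 + 56 + 17 + 29 + 40 = 276.
Each contributed unit returns 7.500 to the group, so the social optimum is full contribution by everyone: group total = 7.500 × 276 = 2070.00.
Efficiency loss = (7.500 − 1) × 276 = 1794.00.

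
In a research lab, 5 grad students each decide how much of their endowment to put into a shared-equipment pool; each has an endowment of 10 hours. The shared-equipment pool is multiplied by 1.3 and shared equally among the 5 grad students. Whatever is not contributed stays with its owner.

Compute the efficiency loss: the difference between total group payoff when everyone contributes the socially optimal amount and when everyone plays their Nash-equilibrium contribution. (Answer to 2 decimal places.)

Each contributed unit returns 1.3/5 = 0.2600 to its contributor — below 1 — so contributing 0 is dominant for every player. At the Nash equilibrium everyone keeps their 10, and the group total is 5 × 10 = 50.
Each contributed unit returns 1.300 to the group as a whole (0.2600 to each of 5 players), which exceeds 1, so the social optimum is full contribution: group total = 1.300 × 50 = 65.00.
Efficiency loss = 65.00 − 50 = 15.00.

15.00 hours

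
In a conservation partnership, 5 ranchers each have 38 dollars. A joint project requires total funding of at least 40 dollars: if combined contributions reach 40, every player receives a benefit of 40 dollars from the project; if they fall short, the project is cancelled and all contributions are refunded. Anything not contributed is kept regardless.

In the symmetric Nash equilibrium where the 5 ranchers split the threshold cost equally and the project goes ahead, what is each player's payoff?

70 dollars

Equal share of the threshold: 40/5 = 8.
At this profile no one gains by cutting their contribution: any cut drops the total below 40, the project is cancelled, contributions are refunded, and the deviator ends with 38, which is less than 38 − 8 + 40 = 70. Contributing more than 8 just wastes the excess. So contributing exactly 8 is a best response.
Each player's payoff: 38 − 8 + 40 = 70.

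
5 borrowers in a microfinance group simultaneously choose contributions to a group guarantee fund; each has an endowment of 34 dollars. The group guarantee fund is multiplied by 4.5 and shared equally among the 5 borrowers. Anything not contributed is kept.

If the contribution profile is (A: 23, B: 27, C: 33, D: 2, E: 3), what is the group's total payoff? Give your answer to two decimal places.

478.00 dollars

Total contributed: 23 + 27 + 33 + 2 + 3 = 88; total kept: 5 × 34 − 88 = 82.
The group guarantee fund pays out 4.5 × 88 = 396.00 in aggregate.
Group total = 82 + 396.00 = 478.00.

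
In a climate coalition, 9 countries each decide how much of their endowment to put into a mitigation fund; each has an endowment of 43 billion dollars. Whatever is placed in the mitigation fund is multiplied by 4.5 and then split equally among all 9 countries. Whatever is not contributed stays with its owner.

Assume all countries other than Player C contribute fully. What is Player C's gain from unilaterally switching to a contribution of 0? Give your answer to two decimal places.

21.50 billion dollars

Switching from a contribution of 43 to 0 lets Player C keep an extra 43 billion dollars, but lowers the mitigation fund by 43, which costs Player C their own share of that drop: 4.5/9 × 43 = 21.50.
Net gain = 43 − 21.50 = 21.50. The private return per contributed unit (0.5000) is below 1, so free-riding is indeed the best response regardless of what the others do.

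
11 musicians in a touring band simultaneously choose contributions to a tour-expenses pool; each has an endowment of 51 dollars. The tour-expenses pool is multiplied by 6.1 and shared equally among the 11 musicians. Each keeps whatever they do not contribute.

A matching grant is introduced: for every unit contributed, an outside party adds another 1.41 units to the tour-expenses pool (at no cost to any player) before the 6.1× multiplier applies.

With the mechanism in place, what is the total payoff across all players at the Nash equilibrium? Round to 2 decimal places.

8247.26 dollars

With the mechanism, a contributed unit returns 6.1 × 2.41 / 11 = 1.3365 per unit of net cost to the contributor — now above 1 — so contributing fully is weakly dominant for every player.
At the Nash equilibrium everyone contributes 51. Group total payoff = 6.1 × 2.41 × 561 = 8247.26.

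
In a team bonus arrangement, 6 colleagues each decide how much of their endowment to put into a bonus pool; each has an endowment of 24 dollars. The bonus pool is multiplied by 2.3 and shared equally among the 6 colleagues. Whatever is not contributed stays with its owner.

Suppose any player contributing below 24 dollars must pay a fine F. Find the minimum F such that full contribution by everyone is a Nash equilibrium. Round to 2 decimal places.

Given the others contribute fully, the best deviation is to contribute 0 (any partial contribution still incurs the fine and gives up units whose private return 0.3833 is below 1).
Deviating from 24 to 0 saves 24 dollars but forfeits the deviator's share of the drop in the bonus pool: 2.3/6 × 24 = 9.20.
So the deviation gain is 24 − 9.20 = 14.80, and the fine must be at least 14.80 dollars to wipe it out.

14.80 dollars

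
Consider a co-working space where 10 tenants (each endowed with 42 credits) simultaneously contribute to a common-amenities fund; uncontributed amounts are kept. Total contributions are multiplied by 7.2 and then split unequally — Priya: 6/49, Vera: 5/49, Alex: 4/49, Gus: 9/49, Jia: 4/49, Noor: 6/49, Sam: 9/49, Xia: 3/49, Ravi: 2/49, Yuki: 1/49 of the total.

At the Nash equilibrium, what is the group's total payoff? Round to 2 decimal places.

For player j, contributing a unit is worthwhile iff 7.2 × (j's share) ≥ 1, i.e. iff j's share is at least 0.1389.
Gus and Sam clear that bar, contributing 42 each; the remaining 8 contribute 0. Total contributed: 84.
The common-amenities fund pays out 7.2 × 84 = 604.80 in total (split across the unequal shares, but the aggregate is all that matters for the group sum).
The 8 free-riders keep 42 each, adding 336. Group total = 336 + 604.80 = 940.80.

940.80 credits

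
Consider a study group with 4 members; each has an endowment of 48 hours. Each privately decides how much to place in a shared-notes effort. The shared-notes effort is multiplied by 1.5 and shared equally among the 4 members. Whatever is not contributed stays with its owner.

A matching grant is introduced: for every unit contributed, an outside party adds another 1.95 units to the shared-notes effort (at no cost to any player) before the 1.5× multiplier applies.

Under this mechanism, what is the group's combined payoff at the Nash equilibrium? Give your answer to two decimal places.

849.60 hours

Under the mechanism each unit contributed yields 1.5 × 2.95 / 4 = 1.1063 back to its contributor per unit of net cost, which exceeds 1, making full contribution the dominant choice for everyone.
At the Nash equilibrium everyone contributes 48. Group total payoff = 1.5 × 2.95 × 192 = 849.60.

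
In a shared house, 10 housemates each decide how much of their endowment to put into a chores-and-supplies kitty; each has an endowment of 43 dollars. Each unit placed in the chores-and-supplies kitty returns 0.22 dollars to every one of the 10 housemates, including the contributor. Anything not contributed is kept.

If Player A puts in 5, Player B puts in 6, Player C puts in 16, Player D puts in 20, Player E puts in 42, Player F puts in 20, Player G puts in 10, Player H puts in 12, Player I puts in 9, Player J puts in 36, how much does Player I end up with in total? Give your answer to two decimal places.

72.72 dollars

Total contributed: 5 + 6 + 16 + 20 + 42 + 20 + 10 + 12 + 9 + 36 = 176.
Each receives 0.22 × 176 = 38.72 from the chores-and-supplies kitty.
Player I keeps 43 − 9 = 34, so Player I's payoff is 34 + 38.72 = 72.72.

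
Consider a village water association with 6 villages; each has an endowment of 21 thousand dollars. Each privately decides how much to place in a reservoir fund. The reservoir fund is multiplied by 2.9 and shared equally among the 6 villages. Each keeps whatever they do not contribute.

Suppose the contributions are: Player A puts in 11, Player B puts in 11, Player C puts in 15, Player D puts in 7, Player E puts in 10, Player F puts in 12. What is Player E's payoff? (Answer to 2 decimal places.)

42.90 thousand dollars

Total contributed: 11 + 11 + 15 + 7 + 10 + 12 = 66.
Each receives 2.9 × 66 / 6 = 31.90 from the reservoir fund.
Player E keeps 21 − 10 = 11, so Player E's payoff is 11 + 31.90 = 42.90.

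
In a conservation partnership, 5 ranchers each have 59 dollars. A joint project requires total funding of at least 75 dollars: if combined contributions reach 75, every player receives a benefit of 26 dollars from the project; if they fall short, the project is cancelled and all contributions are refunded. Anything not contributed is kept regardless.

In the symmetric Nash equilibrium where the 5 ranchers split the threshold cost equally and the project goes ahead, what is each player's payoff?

70 dollars

Equal share of the threshold: 75/5 = 15.
At this profile no one gains by cutting their contribution: any cut drops the total below 75, the project is cancelled, contributions are refunded, and the deviator ends with 59, which is less than 59 − 15 + 26 = 70. Contributing more than 15 just wastes the excess. So contributing exactly 15 is a best response.
Each player's payoff: 59 − 15 + 26 = 70.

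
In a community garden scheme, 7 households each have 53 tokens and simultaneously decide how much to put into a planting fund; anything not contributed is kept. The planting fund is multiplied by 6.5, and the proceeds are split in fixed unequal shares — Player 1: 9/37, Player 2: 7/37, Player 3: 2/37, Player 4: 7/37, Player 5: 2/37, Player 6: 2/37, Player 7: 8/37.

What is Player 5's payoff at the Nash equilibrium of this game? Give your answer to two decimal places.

127.49 tokens

Each unit j contributes comes back to j as 6.5 × (j's share), so j prefers to contribute only if that share exceeds 1/6.5 = 0.1538; otherwise keeping the unit dominates.
Player 1, Player 2, Player 4 and Player 7 clear that bar, contributing 53 each; the remaining 3 contribute 0. Total contributed: 212.
Player 5 keeps 53 and receives 6.5 × 212 × 2/37 = 74.49 from the planting fund, for a payoff of 127.49.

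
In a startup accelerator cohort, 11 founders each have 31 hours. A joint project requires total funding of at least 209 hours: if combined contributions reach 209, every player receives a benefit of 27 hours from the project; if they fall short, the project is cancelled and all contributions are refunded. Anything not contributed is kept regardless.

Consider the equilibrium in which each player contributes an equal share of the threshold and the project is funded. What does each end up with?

Equal share of the threshold: 209/11 = 19.
At this profile no one gains by cutting their contribution: any cut drops the total below 209, the project is cancelled, contributions are refunded, and the deviator ends with 31, which is less than 31 − 19 + 27 = 39. Contributing more than 19 just wastes the excess. So contributing exactly 19 is a best response.
Each player's payoff: 31 − 19 + 27 = 39.

39 hours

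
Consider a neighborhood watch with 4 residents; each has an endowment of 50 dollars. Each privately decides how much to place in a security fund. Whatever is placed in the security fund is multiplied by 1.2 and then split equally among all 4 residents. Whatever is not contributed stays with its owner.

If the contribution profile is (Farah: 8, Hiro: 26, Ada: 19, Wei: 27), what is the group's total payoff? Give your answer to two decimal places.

Total contributed: 8 + 26 + 19 + 27 = 80; total kept: 4 × 50 − 80 = 120.
The security fund pays out 1.2 × 80 = 96.00 in aggregate.
Group total = 120 + 96.00 = 216.00.

216.00 dollars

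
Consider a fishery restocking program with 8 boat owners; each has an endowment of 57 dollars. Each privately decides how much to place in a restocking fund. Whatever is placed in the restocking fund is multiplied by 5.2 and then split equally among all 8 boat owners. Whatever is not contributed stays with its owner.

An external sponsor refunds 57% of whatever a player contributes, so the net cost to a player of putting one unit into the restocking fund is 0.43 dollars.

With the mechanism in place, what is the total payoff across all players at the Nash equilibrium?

With the mechanism, a contributed unit returns (5.2/8) / 0.43 = 1.5116 per unit of net cost to the contributor — now above 1 — so contributing fully is weakly dominant for every player.
At the Nash equilibrium everyone contributes 57. Group total payoff = 8 × (57 × 0.57 + 5.2 × 57) = 2631.12.

2631.12 dollars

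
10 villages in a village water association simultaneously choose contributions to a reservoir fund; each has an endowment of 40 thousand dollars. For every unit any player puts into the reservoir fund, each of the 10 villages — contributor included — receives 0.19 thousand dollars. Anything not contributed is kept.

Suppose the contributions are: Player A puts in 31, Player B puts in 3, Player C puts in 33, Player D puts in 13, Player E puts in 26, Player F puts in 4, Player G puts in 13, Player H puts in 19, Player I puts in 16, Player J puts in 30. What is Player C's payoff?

42.72 thousand dollars

Total contributed: 31 + 3 + 33 + 13 + 26 + 4 + 13 + 19 + 16 + 30 = 188.
Each receives 0.19 × 188 = 35.72 from the reservoir fund.
Player C keeps 40 − 33 = 7, so Player C's payoff is 7 + 35.72 = 42.72.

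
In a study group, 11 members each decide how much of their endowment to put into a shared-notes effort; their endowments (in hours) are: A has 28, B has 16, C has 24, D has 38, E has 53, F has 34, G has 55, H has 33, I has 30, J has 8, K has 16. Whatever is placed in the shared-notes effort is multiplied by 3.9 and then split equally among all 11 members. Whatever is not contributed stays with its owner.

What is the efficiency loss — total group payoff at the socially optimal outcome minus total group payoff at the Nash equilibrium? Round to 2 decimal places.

971.50 hours

The private return per contributed unit is 3.9/11 = 0.3545 < 1 for every player regardless of endowment, so the Nash equilibrium is zero contribution and the group total is Σ E_j = 28 + 16 + 24 + 38 + 53 + 34 + 55 + 33 + 30 + 8 + 16 = 335.
Each contributed unit returns 3.900 to the group, so the social optimum is full contribution by everyone: group total = 3.900 × 335 = 1306.50.
Efficiency loss = (3.900 − 1) × 335 = 971.50.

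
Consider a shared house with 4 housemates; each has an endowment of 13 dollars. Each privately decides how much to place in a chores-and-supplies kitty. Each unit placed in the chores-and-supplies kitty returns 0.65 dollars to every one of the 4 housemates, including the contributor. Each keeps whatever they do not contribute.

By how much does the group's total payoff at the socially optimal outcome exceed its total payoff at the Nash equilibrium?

83.20 dollars

The private return per contributed unit is 0.65 < 1, so contributing 0 is dominant for every player. At the Nash equilibrium everyone keeps their 13, and the group total is 4 × 13 = 52.
Each contributed unit returns 2.600 to the group as a whole (0.65 to each of 4 players), which exceeds 1, so the social optimum is full contribution: group total = 2.600 × 52 = 135.20.
Efficiency loss = 135.20 − 52 = 83.20.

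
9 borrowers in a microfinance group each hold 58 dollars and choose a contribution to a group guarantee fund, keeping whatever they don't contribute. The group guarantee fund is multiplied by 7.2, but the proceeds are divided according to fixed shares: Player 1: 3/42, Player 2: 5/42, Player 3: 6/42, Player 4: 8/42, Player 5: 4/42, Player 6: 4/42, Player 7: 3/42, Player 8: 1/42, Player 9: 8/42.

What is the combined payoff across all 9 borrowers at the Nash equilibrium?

Player j's private return per contributed unit is 7.2 × (j's share). Contributing is weakly dominant for j when that share is at least 1/7.2 = 0.1389, and contributing 0 is dominant otherwise.
The shares above 0.1389 belong to Player 3, Player 4 and Player 9, contributing 58 each; the remaining 6 contribute 0. Total contributed: 174.
The group guarantee fund pays out 7.2 × 174 = 1252.80 in total (split across the unequal shares, but the aggregate is all that matters for the group sum).
The 6 free-riders keep 58 each, adding 348. Group total = 348 + 1252.80 = 1600.80.

1600.80 dollars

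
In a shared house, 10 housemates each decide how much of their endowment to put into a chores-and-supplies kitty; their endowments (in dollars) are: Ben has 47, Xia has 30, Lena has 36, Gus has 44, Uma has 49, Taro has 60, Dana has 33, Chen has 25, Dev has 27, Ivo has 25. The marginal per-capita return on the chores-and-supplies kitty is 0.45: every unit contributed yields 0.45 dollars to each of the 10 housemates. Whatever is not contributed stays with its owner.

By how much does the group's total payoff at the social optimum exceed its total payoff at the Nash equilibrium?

1316.00 dollars

The private return per contributed unit is 0.45 < 1 for everyone, so the Nash equilibrium is zero contribution and the group total is Σ E_j = 47 + 30 + 36 + 44 + 49 + 60 + 33 + 25 + 27 + 25 = 376.
Each contributed unit returns 4.500 to the group, so the social optimum is full contribution by everyone: group total = 4.500 × 376 = 1692.00.
Efficiency loss = (4.500 − 1) × 376 = 1316.00.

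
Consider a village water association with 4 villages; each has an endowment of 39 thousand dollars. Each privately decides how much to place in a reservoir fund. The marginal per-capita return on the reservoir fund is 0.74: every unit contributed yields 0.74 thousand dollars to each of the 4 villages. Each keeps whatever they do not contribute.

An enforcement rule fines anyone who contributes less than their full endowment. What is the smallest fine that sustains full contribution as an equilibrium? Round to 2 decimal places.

Given the others contribute fully, the best deviation is to contribute 0 (any partial contribution still incurs the fine and gives up units whose private return 0.74 is below 1).
Deviating from 39 to 0 saves 39 thousand dollars but forfeits the deviator's share of the drop in the reservoir fund: 0.74 × 39 = 28.86.
So the deviation gain is 39 − 28.86 = 10.14, and the fine must be at least 10.14 thousand dollars to wipe it out.

10.14 thousand dollars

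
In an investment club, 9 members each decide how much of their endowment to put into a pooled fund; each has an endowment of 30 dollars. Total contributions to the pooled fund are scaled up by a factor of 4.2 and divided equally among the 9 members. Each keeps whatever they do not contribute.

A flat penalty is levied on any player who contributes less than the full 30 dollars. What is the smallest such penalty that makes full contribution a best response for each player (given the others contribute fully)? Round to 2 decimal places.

16.00 dollars

Given the others contribute fully, the best deviation is to contribute 0 (any partial contribution still incurs the fine and gives up units whose private return 0.4667 is below 1).
Deviating from 30 to 0 saves 30 dollars but forfeits the deviator's share of the drop in the pooled fund: 4.2/9 × 30 = 14.00.
So the deviation gain is 30 − 14.00 = 16.00, and the fine must be at least 16.00 dollars to wipe it out.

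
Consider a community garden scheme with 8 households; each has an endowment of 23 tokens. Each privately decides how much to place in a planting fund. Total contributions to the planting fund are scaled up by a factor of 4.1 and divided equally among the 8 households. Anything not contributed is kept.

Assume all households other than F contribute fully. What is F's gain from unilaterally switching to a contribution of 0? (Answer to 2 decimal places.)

11.21 tokens

Switching from a contribution of 23 to 0 lets F keep an extra 23 tokens, but lowers the planting fund by 23, which costs F their own share of that drop: 4.1/8 × 23 = 11.79.
Net gain = 23 − 11.79 = 11.21. The private return per contributed unit (0.5125) is below 1, so free-riding is indeed the best response regardless of what the others do.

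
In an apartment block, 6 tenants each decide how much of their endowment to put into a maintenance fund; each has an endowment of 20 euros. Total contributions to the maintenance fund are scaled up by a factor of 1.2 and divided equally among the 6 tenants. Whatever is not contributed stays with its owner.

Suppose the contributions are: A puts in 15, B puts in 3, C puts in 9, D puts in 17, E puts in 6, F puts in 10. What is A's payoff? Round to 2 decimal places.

Total contributed: 15 + 3 + 9 + 17 + 6 + 10 = 60.
Each receives 1.2 × 60 / 6 = 12.00 from the maintenance fund.
A keeps 20 − 15 = 5, so A's payoff is 5 + 12.00 = 17.00.

17.00 euros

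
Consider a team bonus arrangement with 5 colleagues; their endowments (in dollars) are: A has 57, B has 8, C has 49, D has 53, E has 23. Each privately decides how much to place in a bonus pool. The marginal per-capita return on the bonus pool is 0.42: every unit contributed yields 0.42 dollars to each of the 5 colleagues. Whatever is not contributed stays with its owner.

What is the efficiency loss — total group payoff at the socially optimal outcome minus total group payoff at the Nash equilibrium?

The private return per contributed unit is 0.42 < 1 for everyone, so the Nash equilibrium is zero contribution and the group total is Σ E_j = 57 + 8 + 49 + 53 + 23 = 190.
Each contributed unit returns 2.100 to the group, so the social optimum is full contribution by everyone: group total = 2.100 × 190 = 399.00.
Efficiency loss = (2.100 − 1) × 190 = 209.00.

209.00 dollars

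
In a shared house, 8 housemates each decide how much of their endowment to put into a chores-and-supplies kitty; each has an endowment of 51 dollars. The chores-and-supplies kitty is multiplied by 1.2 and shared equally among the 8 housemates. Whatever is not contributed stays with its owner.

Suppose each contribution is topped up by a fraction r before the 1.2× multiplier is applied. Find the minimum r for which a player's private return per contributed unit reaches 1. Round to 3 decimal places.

5.667

With matching at rate r, one contributed unit becomes (1 + r) in the chores-and-supplies kitty and returns 1.2 × (1 + r) / 8 to the contributor.
Setting this equal to 1: 1 + r = 8/1.2 = 6.6667.
So the minimum matching rate is r = 6.6667 − 1 = 5.667.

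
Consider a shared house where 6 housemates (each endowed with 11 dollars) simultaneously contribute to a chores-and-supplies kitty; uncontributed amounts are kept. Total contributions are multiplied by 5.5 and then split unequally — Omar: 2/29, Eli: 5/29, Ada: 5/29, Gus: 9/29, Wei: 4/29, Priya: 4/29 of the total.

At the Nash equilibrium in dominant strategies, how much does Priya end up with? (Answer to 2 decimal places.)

19.34 dollars

Each unit j contributes comes back to j as 5.5 × (j's share), so j prefers to contribute only if that share exceeds 1/5.5 = 0.1818; otherwise keeping the unit dominates.
The only share above 0.1818 is Gus's 9/29, contributing 11; the remaining 5 contribute 0. Total contributed: 11.
Priya keeps 11 and receives 5.5 × 11 × 4/29 = 8.34 from the chores-and-supplies kitty, for a payoff of 19.34.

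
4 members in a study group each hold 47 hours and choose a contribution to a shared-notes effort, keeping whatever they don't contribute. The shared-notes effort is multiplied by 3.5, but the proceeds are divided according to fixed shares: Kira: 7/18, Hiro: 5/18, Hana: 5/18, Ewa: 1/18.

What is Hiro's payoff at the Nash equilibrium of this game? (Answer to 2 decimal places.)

92.69 hours

Each unit j contributes comes back to j as 3.5 × (j's share), so j prefers to contribute only if that share exceeds 1/3.5 = 0.2857; otherwise keeping the unit dominates.
The only share above 0.2857 is Kira's 7/18, contributing 47; the remaining 3 contribute 0. Total contributed: 47.
Hiro keeps 47 and receives 3.5 × 47 × 5/18 = 45.69 from the shared-notes effort, for a payoff of 92.69.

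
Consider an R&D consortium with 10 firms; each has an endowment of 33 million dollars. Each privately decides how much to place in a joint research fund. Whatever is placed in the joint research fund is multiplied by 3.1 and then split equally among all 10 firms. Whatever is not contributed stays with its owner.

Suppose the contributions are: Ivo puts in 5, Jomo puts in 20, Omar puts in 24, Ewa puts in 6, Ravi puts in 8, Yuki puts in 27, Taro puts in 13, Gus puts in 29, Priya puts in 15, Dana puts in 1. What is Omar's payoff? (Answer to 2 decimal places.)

Total contributed: 5 + 20 + 24 + 6 + 8 + 27 + 13 + 29 + 15 + 1 = 148.
Each receives 3.1 × 148 / 10 = 45.88 from the joint research fund.
Omar keeps 33 − 24 = 9, so Omar's payoff is 9 + 45.88 = 54.88.

54.88 million dollars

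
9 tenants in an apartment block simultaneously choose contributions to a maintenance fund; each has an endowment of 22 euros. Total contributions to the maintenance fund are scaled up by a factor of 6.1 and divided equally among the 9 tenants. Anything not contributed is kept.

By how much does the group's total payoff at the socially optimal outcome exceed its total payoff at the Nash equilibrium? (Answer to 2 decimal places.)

1009.80 euros

Each contributed unit returns 6.1/9 = 0.6778 to its contributor — below 1 — so contributing 0 is dominant for every player. At the Nash equilibrium everyone keeps their 22, and the group total is 9 × 22 = 198.
Each contributed unit returns 6.100 to the group as a whole (0.6778 to each of 9 players), which exceeds 1, so the social optimum is full contribution: group total = 6.100 × 198 = 1207.80.
Efficiency loss = 1207.80 − 198 = 1009.80.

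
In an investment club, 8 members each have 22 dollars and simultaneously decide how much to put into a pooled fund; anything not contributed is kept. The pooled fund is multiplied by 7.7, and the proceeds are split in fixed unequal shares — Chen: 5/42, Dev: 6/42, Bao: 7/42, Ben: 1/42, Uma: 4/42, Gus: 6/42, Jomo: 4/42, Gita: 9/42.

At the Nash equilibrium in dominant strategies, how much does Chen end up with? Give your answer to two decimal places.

Player j's private return per contributed unit is 7.7 × (j's share). Contributing is weakly dominant for j when that share is at least 1/7.7 = 0.1299, and contributing 0 is dominant otherwise.
Dev, Bao, Gus and Gita are above the threshold, contributing 22 each; the remaining 4 contribute 0. Total contributed: 88.
Chen keeps 22 and receives 7.7 × 88 × 5/42 = 80.67 from the pooled fund, for a payoff of 102.67.

102.67 dollars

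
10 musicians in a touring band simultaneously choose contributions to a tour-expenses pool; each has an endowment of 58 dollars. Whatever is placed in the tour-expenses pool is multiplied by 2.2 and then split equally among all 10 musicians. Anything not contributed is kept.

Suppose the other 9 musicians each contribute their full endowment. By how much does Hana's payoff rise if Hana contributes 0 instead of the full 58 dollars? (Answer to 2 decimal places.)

45.24 dollars

Switching from a contribution of 58 to 0 lets Hana keep an extra 58 dollars, but lowers the tour-expenses pool by 58, which costs Hana their own share of that drop: 2.2/10 × 58 = 12.76.
Net gain = 58 − 12.76 = 45.24. The private return per contributed unit (0.2200) is below 1, so free-riding is indeed the best response regardless of what the others do.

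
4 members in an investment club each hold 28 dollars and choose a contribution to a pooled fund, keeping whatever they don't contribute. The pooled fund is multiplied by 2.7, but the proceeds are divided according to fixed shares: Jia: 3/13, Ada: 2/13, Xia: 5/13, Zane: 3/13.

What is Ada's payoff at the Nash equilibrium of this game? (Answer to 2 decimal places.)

39.63 dollars

Player j's private return per contributed unit is 2.7 × (j's share). Contributing is weakly dominant for j when that share is at least 1/2.7 = 0.3704, and contributing 0 is dominant otherwise.
Only Xia (5/13) clears that bar, contributing 28; the remaining 3 contribute 0. Total contributed: 28.
Ada keeps 28 and receives 2.7 × 28 × 2/13 = 11.63 from the pooled fund, for a payoff of 39.63.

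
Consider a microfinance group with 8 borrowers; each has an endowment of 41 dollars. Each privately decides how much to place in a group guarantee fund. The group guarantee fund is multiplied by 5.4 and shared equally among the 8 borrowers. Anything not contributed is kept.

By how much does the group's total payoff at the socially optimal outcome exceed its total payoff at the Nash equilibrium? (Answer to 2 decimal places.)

1443.20 dollars

Each contributed unit returns 5.4/8 = 0.6750 to its contributor — below 1 — so contributing 0 is dominant for every player. At the Nash equilibrium everyone keeps their 41, and the group total is 8 × 41 = 328.
Each contributed unit returns 5.400 to the group as a whole (0.6750 to each of 8 players), which exceeds 1, so the social optimum is full contribution: group total = 5.400 × 328 = 1771.20.
Efficiency loss = 1771.20 − 328 = 1443.20.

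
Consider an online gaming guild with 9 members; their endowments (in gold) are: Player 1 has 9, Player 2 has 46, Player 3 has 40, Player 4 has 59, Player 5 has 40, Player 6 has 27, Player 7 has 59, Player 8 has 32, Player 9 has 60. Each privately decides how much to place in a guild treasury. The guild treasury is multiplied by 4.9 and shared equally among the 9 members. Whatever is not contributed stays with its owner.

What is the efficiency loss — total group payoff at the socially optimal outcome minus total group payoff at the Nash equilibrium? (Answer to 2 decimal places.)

The private return per contributed unit is 4.9/9 = 0.5444 < 1 for every player regardless of endowment, so the Nash equilibrium is zero contribution and the group total is Σ E_j = 9 + 46 + 40 + 59 + 40 + 27 + 59 + 32 + 60 = 372.
Each contributed unit returns 4.900 to the group, so the social optimum is full contribution by everyone: group total = 4.900 × 372 = 1822.80.
Efficiency loss = (4.900 − 1) × 372 = 1450.80.

1450.80 gold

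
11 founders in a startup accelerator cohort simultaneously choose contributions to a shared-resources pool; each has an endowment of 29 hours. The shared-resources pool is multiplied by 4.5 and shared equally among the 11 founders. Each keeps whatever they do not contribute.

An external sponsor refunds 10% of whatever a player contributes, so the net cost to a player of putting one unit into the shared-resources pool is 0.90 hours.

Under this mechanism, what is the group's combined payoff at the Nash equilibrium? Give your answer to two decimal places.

The effective private return is (4.5/11) / 0.90 = 0.4545, which is still under 1, so the mechanism doesn't change anyone's dominant strategy: zero contribution.
Everyone keeps their endowment and the group total is 11 × 29 = 319.

319.00 hours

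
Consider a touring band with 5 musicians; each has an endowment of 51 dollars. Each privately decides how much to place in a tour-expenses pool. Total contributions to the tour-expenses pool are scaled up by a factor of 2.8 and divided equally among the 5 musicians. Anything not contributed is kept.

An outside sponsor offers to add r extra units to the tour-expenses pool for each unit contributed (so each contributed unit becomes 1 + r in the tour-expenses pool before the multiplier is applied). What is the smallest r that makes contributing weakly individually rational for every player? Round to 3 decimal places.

0.786

With matching at rate r, one contributed unit becomes (1 + r) in the tour-expenses pool and returns 2.8 × (1 + r) / 5 to the contributor.
Setting this equal to 1: 1 + r = 5/2.8 = 1.7857.
So the minimum matching rate is r = 1.7857 − 1 = 0.786.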